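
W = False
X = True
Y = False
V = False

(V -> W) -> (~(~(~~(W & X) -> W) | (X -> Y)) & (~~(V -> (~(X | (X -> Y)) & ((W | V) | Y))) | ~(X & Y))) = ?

True

V -> W = False -> False = True
W & X = False & True = False
~(W & X) = ~False = True
~~(W & X) = ~True = False
~~(W & X) -> W = False -> False = True
~(~~(W & X) -> W) = ~True = False
X -> Y = True -> False = False
~(~~(W & X) -> W) | (X -> Y) = False | False = False
~(~(~~(W & X) -> W) | (X -> Y)) = ~False = True
X -> Y = True -> False = False
X | (X -> Y) = True | False = True
~(X | (X -> Y)) = ~True = False
W | V = False | False = False
(W | V) | Y = False | False = False
~(X | (X -> Y)) & ((W | V) | Y) = False & False = False
V -> (~(X | (X -> Y)) & ((W | V) | Y)) = False -> False = True
~(V -> (~(X | (X -> Y)) & ((W | V) | Y))) = ~True = False
~~(V -> (~(X | (X -> Y)) & ((W | V) | Y))) = ~False = True
X & Y = True & False = False
~(X & Y) = ~False = True
~~(V -> (~(X | (X -> Y)) & ((W | V) | Y))) | ~(X & Y) = True | True = True
~(~(~~(W & X) -> W) | (X -> Y)) & (~~(V -> (~(X | (X -> Y)) & ((W | V) | Y))) | ~(X & Y)) = True & True = True
(V -> W) -> (~(~(~~(W & X) -> W) | (X -> Y)) & (~~(V -> (~(X | (X -> Y)) & ((W | V) | Y))) | ~(X & Y))) = True -> True = True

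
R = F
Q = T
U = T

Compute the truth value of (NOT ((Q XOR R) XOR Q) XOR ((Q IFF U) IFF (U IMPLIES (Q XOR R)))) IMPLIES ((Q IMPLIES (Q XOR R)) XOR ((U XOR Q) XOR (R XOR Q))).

Q XOR R = T XOR F = T
(Q XOR R) XOR Q = T XOR T = F
NOT ((Q XOR R) XOR Q) = NOT F = T
Q IFF U = T IFF T = T
Q XOR R = T XOR F = T
U IMPLIES (Q XOR R) = T IMPLIES T = T
(Q IFF U) IFF (U IMPLIES (Q XOR R)) = T IFF T = T
NOT ((Q XOR R) XOR Q) XOR ((Q IFF U) IFF (U IMPLIES (Q XOR R))) = T XOR T = F
Q XOR R = T XOR F = T
Q IMPLIES (Q XOR R) = T IMPLIES T = T
U XOR Q = T XOR T = F
R XOR Q = F XOR T = T
(U XOR Q) XOR (R XOR Q) = F XOR T = T
(Q IMPLIES (Q XOR R)) XOR ((U XOR Q) XOR (R XOR Q)) = T XOR T = F
(NOT ((Q XOR R) XOR Q) XOR ((Q IFF U) IFF (U IMPLIES (Q XOR R)))) IMPLIES ((Q IMPLIES (Q XOR R)) XOR ((U XOR Q) XOR (R XOR Q))) = F IMPLIES F = T

T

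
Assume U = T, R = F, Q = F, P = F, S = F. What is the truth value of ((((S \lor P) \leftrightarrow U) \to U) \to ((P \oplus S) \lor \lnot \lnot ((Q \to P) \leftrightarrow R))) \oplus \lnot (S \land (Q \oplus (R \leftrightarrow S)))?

T

Substituting U=T, R=F, Q=F, P=F, S=F:
S \lor P = F \lor F = F
(S \lor P) \leftrightarrow U = F \leftrightarrow T = F
((S \lor P) \leftrightarrow U) \to U = F \to T = T
P \oplus S = F \oplus F = F
Q \to P = F \to F = T
(Q \to P) \leftrightarrow R = T \leftrightarrow F = F
\lnot ((Q \to P) \leftrightarrow R) = \lnot F = T
\lnot \lnot ((Q \to P) \leftrightarrow R) = \lnot T = F
(P \oplus S) \lor \lnot \lnot ((Q \to P) \leftrightarrow R) = F \lor F = F
(((S \lor P) \leftrightarrow U) \to U) \to ((P \oplus S) \lor \lnot \lnot ((Q \to P) \leftrightarrow R)) = T \to F = F
R \leftrightarrow S = F \leftrightarrow F = T
Q \oplus (R \leftrightarrow S) = F \oplus T = T
S \land (Q \oplus (R \leftrightarrow S)) = F \land T = F
\lnot (S \land (Q \oplus (R \leftrightarrow S))) = \lnot F = T
((((S \lor P) \leftrightarrow U) \to U) \to ((P \oplus S) \lor \lnot \lnot ((Q \to P) \leftrightarrow R))) \oplus \lnot (S \land (Q \oplus (R \leftrightarrow S))) = F \oplus T = T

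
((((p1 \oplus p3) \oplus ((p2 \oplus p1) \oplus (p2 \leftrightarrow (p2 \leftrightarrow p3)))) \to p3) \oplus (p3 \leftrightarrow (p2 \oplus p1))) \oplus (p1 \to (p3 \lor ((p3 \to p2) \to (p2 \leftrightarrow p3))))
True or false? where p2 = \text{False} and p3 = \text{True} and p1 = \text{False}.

\text{False}

p1 \oplus p3 = \text{False} \oplus \text{True} = \text{True}
p2 \oplus p1 = \text{False} \oplus \text{False} = \text{False}
p2 \leftrightarrow p3 = \text{False} \leftrightarrow \text{True} = \text{False}
p2 \leftrightarrow (p2 \leftrightarrow p3) = \text{False} \leftrightarrow \text{False} = \text{True}
(p2 \oplus p1) \oplus (p2 \leftrightarrow (p2 \leftrightarrow p3)) = \text{False} \oplus \text{True} = \text{True}
(p1 \oplus p3) \oplus ((p2 \oplus p1) \oplus (p2 \leftrightarrow (p2 \leftrightarrow p3))) = \text{True} \oplus \text{True} = \text{False}
((p1 \oplus p3) \oplus ((p2 \oplus p1) \oplus (p2 \leftrightarrow (p2 \leftrightarrow p3)))) \to p3 = \text{False} \to \text{True} = \text{True}
p2 \oplus p1 = \text{False} \oplus \text{False} = \text{False}
p3 \leftrightarrow (p2 \oplus p1) = \text{True} \leftrightarrow \text{False} = \text{False}
(((p1 \oplus p3) \oplus ((p2 \oplus p1) \oplus (p2 \leftrightarrow (p2 \leftrightarrow p3)))) \to p3) \oplus (p3 \leftrightarrow (p2 \oplus p1)) = \text{True} \oplus \text{False} = \text{True}
p3 \to p2 = \text{True} \to \text{False} = \text{False}
p2 \leftrightarrow p3 = \text{False} \leftrightarrow \text{True} = \text{False}
(p3 \to p2) \to (p2 \leftrightarrow p3) = \text{False} \to \text{False} = \text{True}
p3 \lor ((p3 \to p2) \to (p2 \leftrightarrow p3)) = \text{True} \lor \text{True} = \text{True}
p1 \to (p3 \lor ((p3 \to p2) \to (p2 \leftrightarrow p3))) = \text{False} \to \text{True} = \text{True}
((((p1 \oplus p3) \oplus ((p2 \oplus p1) \oplus (p2 \leftrightarrow (p2 \leftrightarrow p3)))) \to p3) \oplus (p3 \leftrightarrow (p2 \oplus p1))) \oplus (p1 \to (p3 \lor ((p3 \to p2) \to (p2 \leftrightarrow p3)))) = \text{True} \oplus \text{True} = \text{False}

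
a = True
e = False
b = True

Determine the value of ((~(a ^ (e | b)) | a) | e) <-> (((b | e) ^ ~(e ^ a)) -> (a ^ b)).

e | b = False | True = True
a ^ (e | b) = True ^ True = False
~(a ^ (e | b)) = ~False = True
~(a ^ (e | b)) | a = True | True = True
(~(a ^ (e | b)) | a) | e = True | False = True
b | e = True | False = True
e ^ a = False ^ True = True
~(e ^ a) = ~True = False
(b | e) ^ ~(e ^ a) = True ^ False = True
a ^ b = True ^ True = False
((b | e) ^ ~(e ^ a)) -> (a ^ b) = True -> False = False
((~(a ^ (e | b)) | a) | e) <-> (((b | e) ^ ~(e ^ a)) -> (a ^ b)) = True <-> False = False

False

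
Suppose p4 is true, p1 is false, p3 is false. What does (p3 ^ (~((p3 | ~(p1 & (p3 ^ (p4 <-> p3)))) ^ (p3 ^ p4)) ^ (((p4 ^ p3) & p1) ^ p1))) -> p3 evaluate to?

F

p4 <-> p3 = T <-> F = F
p3 ^ (p4 <-> p3) = F ^ F = F
p1 & (p3 ^ (p4 <-> p3)) = F & F = F
~(p1 & (p3 ^ (p4 <-> p3))) = ~F = T
p3 | ~(p1 & (p3 ^ (p4 <-> p3))) = F | T = T
p3 ^ p4 = F ^ T = T
(p3 | ~(p1 & (p3 ^ (p4 <-> p3)))) ^ (p3 ^ p4) = T ^ T = F
~((p3 | ~(p1 & (p3 ^ (p4 <-> p3)))) ^ (p3 ^ p4)) = ~F = T
p4 ^ p3 = T ^ F = T
(p4 ^ p3) & p1 = T & F = F
((p4 ^ p3) & p1) ^ p1 = F ^ F = F
~((p3 | ~(p1 & (p3 ^ (p4 <-> p3)))) ^ (p3 ^ p4)) ^ (((p4 ^ p3) & p1) ^ p1) = T ^ F = T
p3 ^ (~((p3 | ~(p1 & (p3 ^ (p4 <-> p3)))) ^ (p3 ^ p4)) ^ (((p4 ^ p3) & p1) ^ p1)) = F ^ T = T
(p3 ^ (~((p3 | ~(p1 & (p3 ^ (p4 <-> p3)))) ^ (p3 ^ p4)) ^ (((p4 ^ p3) & p1) ^ p1))) -> p3 = T -> F = F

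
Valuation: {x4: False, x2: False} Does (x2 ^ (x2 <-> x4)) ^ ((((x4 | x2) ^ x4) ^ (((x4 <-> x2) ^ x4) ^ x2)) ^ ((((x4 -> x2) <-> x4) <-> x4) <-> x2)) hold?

Substituting x4=False, x2=False:
x2 <-> x4 = False <-> False = True
x2 ^ (x2 <-> x4) = False ^ True = True
x4 | x2 = False | False = False
(x4 | x2) ^ x4 = False ^ False = False
x4 <-> x2 = False <-> False = True
(x4 <-> x2) ^ x4 = True ^ False = True
((x4 <-> x2) ^ x4) ^ x2 = True ^ False = True
((x4 | x2) ^ x4) ^ (((x4 <-> x2) ^ x4) ^ x2) = False ^ True = True
x4 -> x2 = False -> False = True
(x4 -> x2) <-> x4 = True <-> False = False
((x4 -> x2) <-> x4) <-> x4 = False <-> False = True
(((x4 -> x2) <-> x4) <-> x4) <-> x2 = True <-> False = False
(((x4 | x2) ^ x4) ^ (((x4 <-> x2) ^ x4) ^ x2)) ^ ((((x4 -> x2) <-> x4) <-> x4) <-> x2) = True ^ False = True
(x2 ^ (x2 <-> x4)) ^ ((((x4 | x2) ^ x4) ^ (((x4 <-> x2) ^ x4) ^ x2)) ^ ((((x4 -> x2) <-> x4) <-> x4) <-> x2)) = True ^ True = False

False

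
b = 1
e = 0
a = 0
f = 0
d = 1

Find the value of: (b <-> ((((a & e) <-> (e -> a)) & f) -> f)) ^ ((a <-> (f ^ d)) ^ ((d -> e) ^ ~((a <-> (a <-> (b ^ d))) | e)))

0

a & e = 0 & 0 = 0
e -> a = 0 -> 0 = 1
(a & e) <-> (e -> a) = 0 <-> 1 = 0
((a & e) <-> (e -> a)) & f = 0 & 0 = 0
(((a & e) <-> (e -> a)) & f) -> f = 0 -> 0 = 1
b <-> ((((a & e) <-> (e -> a)) & f) -> f) = 1 <-> 1 = 1
f ^ d = 0 ^ 1 = 1
a <-> (f ^ d) = 0 <-> 1 = 0
d -> e = 1 -> 0 = 0
b ^ d = 1 ^ 1 = 0
a <-> (b ^ d) = 0 <-> 0 = 1
a <-> (a <-> (b ^ d)) = 0 <-> 1 = 0
(a <-> (a <-> (b ^ d))) | e = 0 | 0 = 0
~((a <-> (a <-> (b ^ d))) | e) = ~0 = 1
(d -> e) ^ ~((a <-> (a <-> (b ^ d))) | e) = 0 ^ 1 = 1
(a <-> (f ^ d)) ^ ((d -> e) ^ ~((a <-> (a <-> (b ^ d))) | e)) = 0 ^ 1 = 1
(b <-> ((((a & e) <-> (e -> a)) & f) -> f)) ^ ((a <-> (f ^ d)) ^ ((d -> e) ^ ~((a <-> (a <-> (b ^ d))) | e))) = 1 ^ 1 = 0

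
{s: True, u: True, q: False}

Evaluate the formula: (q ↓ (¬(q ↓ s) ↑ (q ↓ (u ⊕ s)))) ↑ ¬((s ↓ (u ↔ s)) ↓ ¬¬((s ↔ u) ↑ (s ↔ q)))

q ↓ s = False ↓ True = False
¬(q ↓ s) = ¬False = True
u ⊕ s = True ⊕ True = False
q ↓ (u ⊕ s) = False ↓ False = True
¬(q ↓ s) ↑ (q ↓ (u ⊕ s)) = True ↑ True = False
q ↓ (¬(q ↓ s) ↑ (q ↓ (u ⊕ s))) = False ↓ False = True
u ↔ s = True ↔ True = True
s ↓ (u ↔ s) = True ↓ True = False
s ↔ u = True ↔ True = True
s ↔ q = True ↔ False = False
(s ↔ u) ↑ (s ↔ q) = True ↑ False = True
¬((s ↔ u) ↑ (s ↔ q)) = ¬True = False
¬¬((s ↔ u) ↑ (s ↔ q)) = ¬False = True
(s ↓ (u ↔ s)) ↓ ¬¬((s ↔ u) ↑ (s ↔ q)) = False ↓ True = False
¬((s ↓ (u ↔ s)) ↓ ¬¬((s ↔ u) ↑ (s ↔ q))) = ¬False = True
(q ↓ (¬(q ↓ s) ↑ (q ↓ (u ⊕ s)))) ↑ ¬((s ↓ (u ↔ s)) ↓ ¬¬((s ↔ u) ↑ (s ↔ q))) = True ↑ True = False

False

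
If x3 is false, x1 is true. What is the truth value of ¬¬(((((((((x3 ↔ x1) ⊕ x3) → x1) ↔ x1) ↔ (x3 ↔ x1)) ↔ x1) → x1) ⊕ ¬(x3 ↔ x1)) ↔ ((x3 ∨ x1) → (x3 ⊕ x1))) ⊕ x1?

True

x3 ↔ x1 = False ↔ True = False
(x3 ↔ x1) ⊕ x3 = False ⊕ False = False
((x3 ↔ x1) ⊕ x3) → x1 = False → True = True
(((x3 ↔ x1) ⊕ x3) → x1) ↔ x1 = True ↔ True = True
x3 ↔ x1 = False ↔ True = False
((((x3 ↔ x1) ⊕ x3) → x1) ↔ x1) ↔ (x3 ↔ x1) = True ↔ False = False
(((((x3 ↔ x1) ⊕ x3) → x1) ↔ x1) ↔ (x3 ↔ x1)) ↔ x1 = False ↔ True = False
((((((x3 ↔ x1) ⊕ x3) → x1) ↔ x1) ↔ (x3 ↔ x1)) ↔ x1) → x1 = False → True = True
x3 ↔ x1 = False ↔ True = False
¬(x3 ↔ x1) = ¬False = True
(((((((x3 ↔ x1) ⊕ x3) → x1) ↔ x1) ↔ (x3 ↔ x1)) ↔ x1) → x1) ⊕ ¬(x3 ↔ x1) = True ⊕ True = False
x3 ∨ x1 = False ∨ True = True
x3 ⊕ x1 = False ⊕ True = True
(x3 ∨ x1) → (x3 ⊕ x1) = True → True = True
((((((((x3 ↔ x1) ⊕ x3) → x1) ↔ x1) ↔ (x3 ↔ x1)) ↔ x1) → x1) ⊕ ¬(x3 ↔ x1)) ↔ ((x3 ∨ x1) → (x3 ⊕ x1)) = False ↔ True = False
¬(((((((((x3 ↔ x1) ⊕ x3) → x1) ↔ x1) ↔ (x3 ↔ x1)) ↔ x1) → x1) ⊕ ¬(x3 ↔ x1)) ↔ ((x3 ∨ x1) → (x3 ⊕ x1))) = ¬False = True
¬¬(((((((((x3 ↔ x1) ⊕ x3) → x1) ↔ x1) ↔ (x3 ↔ x1)) ↔ x1) → x1) ⊕ ¬(x3 ↔ x1)) ↔ ((x3 ∨ x1) → (x3 ⊕ x1))) = ¬True = False
¬¬(((((((((x3 ↔ x1) ⊕ x3) → x1) ↔ x1) ↔ (x3 ↔ x1)) ↔ x1) → x1) ⊕ ¬(x3 ↔ x1)) ↔ ((x3 ∨ x1) → (x3 ⊕ x1))) ⊕ x1 = False ⊕ True = True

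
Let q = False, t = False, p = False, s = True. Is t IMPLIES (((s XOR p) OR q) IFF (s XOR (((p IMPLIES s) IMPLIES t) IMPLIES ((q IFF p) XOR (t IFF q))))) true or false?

True

s XOR p = True XOR False = True
(s XOR p) OR q = True OR False = True
p IMPLIES s = False IMPLIES True = True
(p IMPLIES s) IMPLIES t = True IMPLIES False = False
q IFF p = False IFF False = True
t IFF q = False IFF False = True
(q IFF p) XOR (t IFF q) = True XOR True = False
((p IMPLIES s) IMPLIES t) IMPLIES ((q IFF p) XOR (t IFF q)) = False IMPLIES False = True
s XOR (((p IMPLIES s) IMPLIES t) IMPLIES ((q IFF p) XOR (t IFF q))) = True XOR True = False
((s XOR p) OR q) IFF (s XOR (((p IMPLIES s) IMPLIES t) IMPLIES ((q IFF p) XOR (t IFF q)))) = True IFF False = False
t IMPLIES (((s XOR p) OR q) IFF (s XOR (((p IMPLIES s) IMPLIES t) IMPLIES ((q IFF p) XOR (t IFF q))))) = False IMPLIES False = True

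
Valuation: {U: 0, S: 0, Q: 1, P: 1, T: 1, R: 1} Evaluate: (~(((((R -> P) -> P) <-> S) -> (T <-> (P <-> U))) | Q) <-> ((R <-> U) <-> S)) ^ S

R -> P = 1 -> 1 = 1
(R -> P) -> P = 1 -> 1 = 1
((R -> P) -> P) <-> S = 1 <-> 0 = 0
P <-> U = 1 <-> 0 = 0
T <-> (P <-> U) = 1 <-> 0 = 0
(((R -> P) -> P) <-> S) -> (T <-> (P <-> U)) = 0 -> 0 = 1
((((R -> P) -> P) <-> S) -> (T <-> (P <-> U))) | Q = 1 | 1 = 1
~(((((R -> P) -> P) <-> S) -> (T <-> (P <-> U))) | Q) = ~1 = 0
R <-> U = 1 <-> 0 = 0
(R <-> U) <-> S = 0 <-> 0 = 1
~(((((R -> P) -> P) <-> S) -> (T <-> (P <-> U))) | Q) <-> ((R <-> U) <-> S) = 0 <-> 1 = 0
(~(((((R -> P) -> P) <-> S) -> (T <-> (P <-> U))) | Q) <-> ((R <-> U) <-> S)) ^ S = 0 ^ 0 = 0

0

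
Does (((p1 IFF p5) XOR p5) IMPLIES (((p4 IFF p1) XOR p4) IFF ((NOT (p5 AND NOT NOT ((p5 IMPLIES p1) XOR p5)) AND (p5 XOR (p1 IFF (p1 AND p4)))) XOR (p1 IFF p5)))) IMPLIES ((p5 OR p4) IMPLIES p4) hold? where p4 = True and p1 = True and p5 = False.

True

Substituting p4=True, p1=True, p5=False:
p1 IFF p5 = True IFF False = False
(p1 IFF p5) XOR p5 = False XOR False = False
p4 IFF p1 = True IFF True = True
(p4 IFF p1) XOR p4 = True XOR True = False
p5 IMPLIES p1 = False IMPLIES True = True
(p5 IMPLIES p1) XOR p5 = True XOR False = True
NOT ((p5 IMPLIES p1) XOR p5) = NOT True = False
NOT NOT ((p5 IMPLIES p1) XOR p5) = NOT False = True
p5 AND NOT NOT ((p5 IMPLIES p1) XOR p5) = False AND True = False
NOT (p5 AND NOT NOT ((p5 IMPLIES p1) XOR p5)) = NOT False = True
p1 AND p4 = True AND True = True
p1 IFF (p1 AND p4) = True IFF True = True
p5 XOR (p1 IFF (p1 AND p4)) = False XOR True = True
NOT (p5 AND NOT NOT ((p5 IMPLIES p1) XOR p5)) AND (p5 XOR (p1 IFF (p1 AND p4))) = True AND True = True
p1 IFF p5 = True IFF False = False
(NOT (p5 AND NOT NOT ((p5 IMPLIES p1) XOR p5)) AND (p5 XOR (p1 IFF (p1 AND p4)))) XOR (p1 IFF p5) = True XOR False = True
((p4 IFF p1) XOR p4) IFF ((NOT (p5 AND NOT NOT ((p5 IMPLIES p1) XOR p5)) AND (p5 XOR (p1 IFF (p1 AND p4)))) XOR (p1 IFF p5)) = False IFF True = False
((p1 IFF p5) XOR p5) IMPLIES (((p4 IFF p1) XOR p4) IFF ((NOT (p5 AND NOT NOT ((p5 IMPLIES p1) XOR p5)) AND (p5 XOR (p1 IFF (p1 AND p4)))) XOR (p1 IFF p5))) = False IMPLIES False = True
p5 OR p4 = False OR True = True
(p5 OR p4) IMPLIES p4 = True IMPLIES True = True
(((p1 IFF p5) XOR p5) IMPLIES (((p4 IFF p1) XOR p4) IFF ((NOT (p5 AND NOT NOT ((p5 IMPLIES p1) XOR p5)) AND (p5 XOR (p1 IFF (p1 AND p4)))) XOR (p1 IFF p5)))) IMPLIES ((p5 OR p4) IMPLIES p4) = True IMPLIES True = True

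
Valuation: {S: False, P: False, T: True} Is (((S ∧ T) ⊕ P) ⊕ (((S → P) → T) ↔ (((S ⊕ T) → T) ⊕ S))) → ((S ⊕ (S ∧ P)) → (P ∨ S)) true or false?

True

S ∧ T = False ∧ True = False
(S ∧ T) ⊕ P = False ⊕ False = False
S → P = False → False = True
(S → P) → T = True → True = True
S ⊕ T = False ⊕ True = True
(S ⊕ T) → T = True → True = True
((S ⊕ T) → T) ⊕ S = True ⊕ False = True
((S → P) → T) ↔ (((S ⊕ T) → T) ⊕ S) = True ↔ True = True
((S ∧ T) ⊕ P) ⊕ (((S → P) → T) ↔ (((S ⊕ T) → T) ⊕ S)) = False ⊕ True = True
S ∧ P = False ∧ False = False
S ⊕ (S ∧ P) = False ⊕ False = False
P ∨ S = False ∨ False = False
(S ⊕ (S ∧ P)) → (P ∨ S) = False → False = True
(((S ∧ T) ⊕ P) ⊕ (((S → P) → T) ↔ (((S ⊕ T) → T) ⊕ S))) → ((S ⊕ (S ∧ P)) → (P ∨ S)) = True → True = True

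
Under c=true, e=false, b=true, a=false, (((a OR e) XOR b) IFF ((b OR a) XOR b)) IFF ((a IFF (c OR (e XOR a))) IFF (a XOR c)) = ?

a OR e = false OR false = false
(a OR e) XOR b = false XOR true = true
b OR a = true OR false = true
(b OR a) XOR b = true XOR true = false
((a OR e) XOR b) IFF ((b OR a) XOR b) = true IFF false = false
e XOR a = false XOR false = false
c OR (e XOR a) = true OR false = true
a IFF (c OR (e XOR a)) = false IFF true = false
a XOR c = false XOR true = true
(a IFF (c OR (e XOR a))) IFF (a XOR c) = false IFF true = false
(((a OR e) XOR b) IFF ((b OR a) XOR b)) IFF ((a IFF (c OR (e XOR a))) IFF (a XOR c)) = false IFF false = true

true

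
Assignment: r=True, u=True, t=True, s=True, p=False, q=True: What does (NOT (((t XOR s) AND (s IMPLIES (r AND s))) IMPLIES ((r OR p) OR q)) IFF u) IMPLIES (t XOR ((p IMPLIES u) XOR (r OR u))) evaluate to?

t XOR s = True XOR True = False
r AND s = True AND True = True
s IMPLIES (r AND s) = True IMPLIES True = True
(t XOR s) AND (s IMPLIES (r AND s)) = False AND True = False
r OR p = True OR False = True
(r OR p) OR q = True OR True = True
((t XOR s) AND (s IMPLIES (r AND s))) IMPLIES ((r OR p) OR q) = False IMPLIES True = True
NOT (((t XOR s) AND (s IMPLIES (r AND s))) IMPLIES ((r OR p) OR q)) = NOT True = False
NOT (((t XOR s) AND (s IMPLIES (r AND s))) IMPLIES ((r OR p) OR q)) IFF u = False IFF True = False
p IMPLIES u = False IMPLIES True = True
r OR u = True OR True = True
(p IMPLIES u) XOR (r OR u) = True XOR True = False
t XOR ((p IMPLIES u) XOR (r OR u)) = True XOR False = True
(NOT (((t XOR s) AND (s IMPLIES (r AND s))) IMPLIES ((r OR p) OR q)) IFF u) IMPLIES (t XOR ((p IMPLIES u) XOR (r OR u))) = False IMPLIES True = True

True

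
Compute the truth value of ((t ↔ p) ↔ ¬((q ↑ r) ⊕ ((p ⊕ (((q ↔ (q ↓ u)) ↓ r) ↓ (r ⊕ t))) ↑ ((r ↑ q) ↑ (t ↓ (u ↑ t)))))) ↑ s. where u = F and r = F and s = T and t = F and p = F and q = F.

F

t ↔ p = F ↔ F = T
q ↑ r = F ↑ F = T
q ↓ u = F ↓ F = T
q ↔ (q ↓ u) = F ↔ T = F
(q ↔ (q ↓ u)) ↓ r = F ↓ F = T
r ⊕ t = F ⊕ F = F
((q ↔ (q ↓ u)) ↓ r) ↓ (r ⊕ t) = T ↓ F = F
p ⊕ (((q ↔ (q ↓ u)) ↓ r) ↓ (r ⊕ t)) = F ⊕ F = F
r ↑ q = F ↑ F = T
u ↑ t = F ↑ F = T
t ↓ (u ↑ t) = F ↓ T = F
(r ↑ q) ↑ (t ↓ (u ↑ t)) = T ↑ F = T
(p ⊕ (((q ↔ (q ↓ u)) ↓ r) ↓ (r ⊕ t))) ↑ ((r ↑ q) ↑ (t ↓ (u ↑ t))) = F ↑ T = T
(q ↑ r) ⊕ ((p ⊕ (((q ↔ (q ↓ u)) ↓ r) ↓ (r ⊕ t))) ↑ ((r ↑ q) ↑ (t ↓ (u ↑ t)))) = T ⊕ T = F
¬((q ↑ r) ⊕ ((p ⊕ (((q ↔ (q ↓ u)) ↓ r) ↓ (r ⊕ t))) ↑ ((r ↑ q) ↑ (t ↓ (u ↑ t))))) = ¬F = T
(t ↔ p) ↔ ¬((q ↑ r) ⊕ ((p ⊕ (((q ↔ (q ↓ u)) ↓ r) ↓ (r ⊕ t))) ↑ ((r ↑ q) ↑ (t ↓ (u ↑ t))))) = T ↔ T = T
((t ↔ p) ↔ ¬((q ↑ r) ⊕ ((p ⊕ (((q ↔ (q ↓ u)) ↓ r) ↓ (r ⊕ t))) ↑ ((r ↑ q) ↑ (t ↓ (u ↑ t)))))) ↑ s = T ↑ T = F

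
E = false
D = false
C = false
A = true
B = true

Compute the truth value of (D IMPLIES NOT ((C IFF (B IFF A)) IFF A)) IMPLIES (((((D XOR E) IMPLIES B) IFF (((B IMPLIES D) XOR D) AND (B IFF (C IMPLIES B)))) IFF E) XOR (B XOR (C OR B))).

true

B IFF A = true IFF true = true
C IFF (B IFF A) = false IFF true = false
(C IFF (B IFF A)) IFF A = false IFF true = false
NOT ((C IFF (B IFF A)) IFF A) = NOT false = true
D IMPLIES NOT ((C IFF (B IFF A)) IFF A) = false IMPLIES true = true
D XOR E = false XOR false = false
(D XOR E) IMPLIES B = false IMPLIES true = true
B IMPLIES D = true IMPLIES false = false
(B IMPLIES D) XOR D = false XOR false = false
C IMPLIES B = false IMPLIES true = true
B IFF (C IMPLIES B) = true IFF true = true
((B IMPLIES D) XOR D) AND (B IFF (C IMPLIES B)) = false AND true = false
((D XOR E) IMPLIES B) IFF (((B IMPLIES D) XOR D) AND (B IFF (C IMPLIES B))) = true IFF false = false
(((D XOR E) IMPLIES B) IFF (((B IMPLIES D) XOR D) AND (B IFF (C IMPLIES B)))) IFF E = false IFF false = true
C OR B = false OR true = true
B XOR (C OR B) = true XOR true = false
((((D XOR E) IMPLIES B) IFF (((B IMPLIES D) XOR D) AND (B IFF (C IMPLIES B)))) IFF E) XOR (B XOR (C OR B)) = true XOR false = true
(D IMPLIES NOT ((C IFF (B IFF A)) IFF A)) IMPLIES (((((D XOR E) IMPLIES B) IFF (((B IMPLIES D) XOR D) AND (B IFF (C IMPLIES B)))) IFF E) XOR (B XOR (C OR B))) = true IMPLIES true = true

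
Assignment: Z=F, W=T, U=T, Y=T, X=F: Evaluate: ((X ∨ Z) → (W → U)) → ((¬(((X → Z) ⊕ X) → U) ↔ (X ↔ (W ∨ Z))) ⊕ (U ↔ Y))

X ∨ Z = F ∨ F = F
W → U = T → T = T
(X ∨ Z) → (W → U) = F → T = T
X → Z = F → F = T
(X → Z) ⊕ X = T ⊕ F = T
((X → Z) ⊕ X) → U = T → T = T
¬(((X → Z) ⊕ X) → U) = ¬T = F
W ∨ Z = T ∨ F = T
X ↔ (W ∨ Z) = F ↔ T = F
¬(((X → Z) ⊕ X) → U) ↔ (X ↔ (W ∨ Z)) = F ↔ F = T
U ↔ Y = T ↔ T = T
(¬(((X → Z) ⊕ X) → U) ↔ (X ↔ (W ∨ Z))) ⊕ (U ↔ Y) = T ⊕ T = F
((X ∨ Z) → (W → U)) → ((¬(((X → Z) ⊕ X) → U) ↔ (X ↔ (W ∨ Z))) ⊕ (U ↔ Y)) = T → F = F

F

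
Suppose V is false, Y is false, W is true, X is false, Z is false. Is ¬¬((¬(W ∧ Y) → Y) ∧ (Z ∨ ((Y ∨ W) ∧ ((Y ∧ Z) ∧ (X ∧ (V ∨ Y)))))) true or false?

F

W ∧ Y = T ∧ F = F
¬(W ∧ Y) = ¬F = T
¬(W ∧ Y) → Y = T → F = F
Y ∨ W = F ∨ T = T
Y ∧ Z = F ∧ F = F
V ∨ Y = F ∨ F = F
X ∧ (V ∨ Y) = F ∧ F = F
(Y ∧ Z) ∧ (X ∧ (V ∨ Y)) = F ∧ F = F
(Y ∨ W) ∧ ((Y ∧ Z) ∧ (X ∧ (V ∨ Y))) = T ∧ F = F
Z ∨ ((Y ∨ W) ∧ ((Y ∧ Z) ∧ (X ∧ (V ∨ Y)))) = F ∨ F = F
(¬(W ∧ Y) → Y) ∧ (Z ∨ ((Y ∨ W) ∧ ((Y ∧ Z) ∧ (X ∧ (V ∨ Y))))) = F ∧ F = F
¬((¬(W ∧ Y) → Y) ∧ (Z ∨ ((Y ∨ W) ∧ ((Y ∧ Z) ∧ (X ∧ (V ∨ Y)))))) = ¬F = T
¬¬((¬(W ∧ Y) → Y) ∧ (Z ∨ ((Y ∨ W) ∧ ((Y ∧ Z) ∧ (X ∧ (V ∨ Y)))))) = ¬T = F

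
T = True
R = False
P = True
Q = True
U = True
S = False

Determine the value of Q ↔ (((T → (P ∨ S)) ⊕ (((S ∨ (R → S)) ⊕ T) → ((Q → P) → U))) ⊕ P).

P ∨ S = True ∨ False = True
T → (P ∨ S) = True → True = True
R → S = False → False = True
S ∨ (R → S) = False ∨ True = True
(S ∨ (R → S)) ⊕ T = True ⊕ True = False
Q → P = True → True = True
(Q → P) → U = True → True = True
((S ∨ (R → S)) ⊕ T) → ((Q → P) → U) = False → True = True
(T → (P ∨ S)) ⊕ (((S ∨ (R → S)) ⊕ T) → ((Q → P) → U)) = True ⊕ True = False
((T → (P ∨ S)) ⊕ (((S ∨ (R → S)) ⊕ T) → ((Q → P) → U))) ⊕ P = False ⊕ True = True
Q ↔ (((T → (P ∨ S)) ⊕ (((S ∨ (R → S)) ⊕ T) → ((Q → P) → U))) ⊕ P) = True ↔ True = True

True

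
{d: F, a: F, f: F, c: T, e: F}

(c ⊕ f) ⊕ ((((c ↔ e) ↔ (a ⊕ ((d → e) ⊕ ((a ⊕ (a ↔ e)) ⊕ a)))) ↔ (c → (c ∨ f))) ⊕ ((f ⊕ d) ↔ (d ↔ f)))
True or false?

Substituting d=F, a=F, f=F, c=T, e=F:
c ⊕ f = T ⊕ F = T
c ↔ e = T ↔ F = F
d → e = F → F = T
a ↔ e = F ↔ F = T
a ⊕ (a ↔ e) = F ⊕ T = T
(a ⊕ (a ↔ e)) ⊕ a = T ⊕ F = T
(d → e) ⊕ ((a ⊕ (a ↔ e)) ⊕ a) = T ⊕ T = F
a ⊕ ((d → e) ⊕ ((a ⊕ (a ↔ e)) ⊕ a)) = F ⊕ F = F
(c ↔ e) ↔ (a ⊕ ((d → e) ⊕ ((a ⊕ (a ↔ e)) ⊕ a))) = F ↔ F = T
c ∨ f = T ∨ F = T
c → (c ∨ f) = T → T = T
((c ↔ e) ↔ (a ⊕ ((d → e) ⊕ ((a ⊕ (a ↔ e)) ⊕ a)))) ↔ (c → (c ∨ f)) = T ↔ T = T
f ⊕ d = F ⊕ F = F
d ↔ f = F ↔ F = T
(f ⊕ d) ↔ (d ↔ f) = F ↔ T = F
(((c ↔ e) ↔ (a ⊕ ((d → e) ⊕ ((a ⊕ (a ↔ e)) ⊕ a)))) ↔ (c → (c ∨ f))) ⊕ ((f ⊕ d) ↔ (d ↔ f)) = T ⊕ F = T
(c ⊕ f) ⊕ ((((c ↔ e) ↔ (a ⊕ ((d → e) ⊕ ((a ⊕ (a ↔ e)) ⊕ a)))) ↔ (c → (c ∨ f))) ⊕ ((f ⊕ d) ↔ (d ↔ f))) = T ⊕ T = F

F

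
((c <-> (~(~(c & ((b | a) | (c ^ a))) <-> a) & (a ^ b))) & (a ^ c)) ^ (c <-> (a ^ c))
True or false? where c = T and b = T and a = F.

b | a = T | F = T
c ^ a = T ^ F = T
(b | a) | (c ^ a) = T | T = T
c & ((b | a) | (c ^ a)) = T & T = T
~(c & ((b | a) | (c ^ a))) = ~T = F
~(c & ((b | a) | (c ^ a))) <-> a = F <-> F = T
~(~(c & ((b | a) | (c ^ a))) <-> a) = ~T = F
a ^ b = F ^ T = T
~(~(c & ((b | a) | (c ^ a))) <-> a) & (a ^ b) = F & T = F
c <-> (~(~(c & ((b | a) | (c ^ a))) <-> a) & (a ^ b)) = T <-> F = F
a ^ c = F ^ T = T
(c <-> (~(~(c & ((b | a) | (c ^ a))) <-> a) & (a ^ b))) & (a ^ c) = F & T = F
a ^ c = F ^ T = T
c <-> (a ^ c) = T <-> T = T
((c <-> (~(~(c & ((b | a) | (c ^ a))) <-> a) & (a ^ b))) & (a ^ c)) ^ (c <-> (a ^ c)) = F ^ T = T

T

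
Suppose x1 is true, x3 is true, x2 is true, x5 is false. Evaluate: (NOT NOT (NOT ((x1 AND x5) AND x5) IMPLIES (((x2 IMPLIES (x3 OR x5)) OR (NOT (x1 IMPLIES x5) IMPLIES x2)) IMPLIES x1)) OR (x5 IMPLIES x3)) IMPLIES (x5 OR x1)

Substituting x1=True, x3=True, x2=True, x5=False:
x1 AND x5 = True AND False = False
(x1 AND x5) AND x5 = False AND False = False
NOT ((x1 AND x5) AND x5) = NOT False = True
x3 OR x5 = True OR False = True
x2 IMPLIES (x3 OR x5) = True IMPLIES True = True
x1 IMPLIES x5 = True IMPLIES False = False
NOT (x1 IMPLIES x5) = NOT False = True
NOT (x1 IMPLIES x5) IMPLIES x2 = True IMPLIES True = True
(x2 IMPLIES (x3 OR x5)) OR (NOT (x1 IMPLIES x5) IMPLIES x2) = True OR True = True
((x2 IMPLIES (x3 OR x5)) OR (NOT (x1 IMPLIES x5) IMPLIES x2)) IMPLIES x1 = True IMPLIES True = True
NOT ((x1 AND x5) AND x5) IMPLIES (((x2 IMPLIES (x3 OR x5)) OR (NOT (x1 IMPLIES x5) IMPLIES x2)) IMPLIES x1) = True IMPLIES True = True
NOT (NOT ((x1 AND x5) AND x5) IMPLIES (((x2 IMPLIES (x3 OR x5)) OR (NOT (x1 IMPLIES x5) IMPLIES x2)) IMPLIES x1)) = NOT True = False
NOT NOT (NOT ((x1 AND x5) AND x5) IMPLIES (((x2 IMPLIES (x3 OR x5)) OR (NOT (x1 IMPLIES x5) IMPLIES x2)) IMPLIES x1)) = NOT False = True
x5 IMPLIES x3 = False IMPLIES True = True
NOT NOT (NOT ((x1 AND x5) AND x5) IMPLIES (((x2 IMPLIES (x3 OR x5)) OR (NOT (x1 IMPLIES x5) IMPLIES x2)) IMPLIES x1)) OR (x5 IMPLIES x3) = True OR True = True
x5 OR x1 = False OR True = True
(NOT NOT (NOT ((x1 AND x5) AND x5) IMPLIES (((x2 IMPLIES (x3 OR x5)) OR (NOT (x1 IMPLIES x5) IMPLIES x2)) IMPLIES x1)) OR (x5 IMPLIES x3)) IMPLIES (x5 OR x1) = True IMPLIES True = True

True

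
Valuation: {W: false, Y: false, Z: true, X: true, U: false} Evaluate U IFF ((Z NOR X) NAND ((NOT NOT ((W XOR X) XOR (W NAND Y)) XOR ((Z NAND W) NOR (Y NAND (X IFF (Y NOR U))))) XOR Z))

Z NOR X = true NOR true = false
W XOR X = false XOR true = true
W NAND Y = false NAND false = true
(W XOR X) XOR (W NAND Y) = true XOR true = false
NOT ((W XOR X) XOR (W NAND Y)) = NOT false = true
NOT NOT ((W XOR X) XOR (W NAND Y)) = NOT true = false
Z NAND W = true NAND false = true
Y NOR U = false NOR false = true
X IFF (Y NOR U) = true IFF true = true
Y NAND (X IFF (Y NOR U)) = false NAND true = true
(Z NAND W) NOR (Y NAND (X IFF (Y NOR U))) = true NOR true = false
NOT NOT ((W XOR X) XOR (W NAND Y)) XOR ((Z NAND W) NOR (Y NAND (X IFF (Y NOR U)))) = false XOR false = false
(NOT NOT ((W XOR X) XOR (W NAND Y)) XOR ((Z NAND W) NOR (Y NAND (X IFF (Y NOR U))))) XOR Z = false XOR true = true
(Z NOR X) NAND ((NOT NOT ((W XOR X) XOR (W NAND Y)) XOR ((Z NAND W) NOR (Y NAND (X IFF (Y NOR U))))) XOR Z) = false NAND true = true
U IFF ((Z NOR X) NAND ((NOT NOT ((W XOR X) XOR (W NAND Y)) XOR ((Z NAND W) NOR (Y NAND (X IFF (Y NOR U))))) XOR Z)) = false IFF true = false

false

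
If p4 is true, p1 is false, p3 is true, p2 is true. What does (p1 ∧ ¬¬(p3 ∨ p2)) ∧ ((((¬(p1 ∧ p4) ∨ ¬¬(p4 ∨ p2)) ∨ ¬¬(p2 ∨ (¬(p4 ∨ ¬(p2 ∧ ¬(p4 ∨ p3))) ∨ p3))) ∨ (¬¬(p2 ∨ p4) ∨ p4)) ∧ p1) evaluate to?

Substituting p4=T, p1=F, p3=T, p2=T:
p3 ∨ p2 = T ∨ T = T
¬(p3 ∨ p2) = ¬T = F
¬¬(p3 ∨ p2) = ¬F = T
p1 ∧ ¬¬(p3 ∨ p2) = F ∧ T = F
p1 ∧ p4 = F ∧ T = F
¬(p1 ∧ p4) = ¬F = T
p4 ∨ p2 = T ∨ T = T
¬(p4 ∨ p2) = ¬T = F
¬¬(p4 ∨ p2) = ¬F = T
¬(p1 ∧ p4) ∨ ¬¬(p4 ∨ p2) = T ∨ T = T
p4 ∨ p3 = T ∨ T = T
¬(p4 ∨ p3) = ¬T = F
p2 ∧ ¬(p4 ∨ p3) = T ∧ F = F
¬(p2 ∧ ¬(p4 ∨ p3)) = ¬F = T
p4 ∨ ¬(p2 ∧ ¬(p4 ∨ p3)) = T ∨ T = T
¬(p4 ∨ ¬(p2 ∧ ¬(p4 ∨ p3))) = ¬T = F
¬(p4 ∨ ¬(p2 ∧ ¬(p4 ∨ p3))) ∨ p3 = F ∨ T = T
p2 ∨ (¬(p4 ∨ ¬(p2 ∧ ¬(p4 ∨ p3))) ∨ p3) = T ∨ T = T
¬(p2 ∨ (¬(p4 ∨ ¬(p2 ∧ ¬(p4 ∨ p3))) ∨ p3)) = ¬T = F
¬¬(p2 ∨ (¬(p4 ∨ ¬(p2 ∧ ¬(p4 ∨ p3))) ∨ p3)) = ¬F = T
(¬(p1 ∧ p4) ∨ ¬¬(p4 ∨ p2)) ∨ ¬¬(p2 ∨ (¬(p4 ∨ ¬(p2 ∧ ¬(p4 ∨ p3))) ∨ p3)) = T ∨ T = T
p2 ∨ p4 = T ∨ T = T
¬(p2 ∨ p4) = ¬T = F
¬¬(p2 ∨ p4) = ¬F = T
¬¬(p2 ∨ p4) ∨ p4 = T ∨ T = T
((¬(p1 ∧ p4) ∨ ¬¬(p4 ∨ p2)) ∨ ¬¬(p2 ∨ (¬(p4 ∨ ¬(p2 ∧ ¬(p4 ∨ p3))) ∨ p3))) ∨ (¬¬(p2 ∨ p4) ∨ p4) = T ∨ T = T
(((¬(p1 ∧ p4) ∨ ¬¬(p4 ∨ p2)) ∨ ¬¬(p2 ∨ (¬(p4 ∨ ¬(p2 ∧ ¬(p4 ∨ p3))) ∨ p3))) ∨ (¬¬(p2 ∨ p4) ∨ p4)) ∧ p1 = T ∧ F = F
(p1 ∧ ¬¬(p3 ∨ p2)) ∧ ((((¬(p1 ∧ p4) ∨ ¬¬(p4 ∨ p2)) ∨ ¬¬(p2 ∨ (¬(p4 ∨ ¬(p2 ∧ ¬(p4 ∨ p3))) ∨ p3))) ∨ (¬¬(p2 ∨ p4) ∨ p4)) ∧ p1) = F ∧ F = F

F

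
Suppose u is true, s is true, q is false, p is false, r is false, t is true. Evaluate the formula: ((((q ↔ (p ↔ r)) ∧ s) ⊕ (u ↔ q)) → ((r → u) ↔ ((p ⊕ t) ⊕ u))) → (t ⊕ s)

False

p ↔ r = False ↔ False = True
q ↔ (p ↔ r) = False ↔ True = False
(q ↔ (p ↔ r)) ∧ s = False ∧ True = False
u ↔ q = True ↔ False = False
((q ↔ (p ↔ r)) ∧ s) ⊕ (u ↔ q) = False ⊕ False = False
r → u = False → True = True
p ⊕ t = False ⊕ True = True
(p ⊕ t) ⊕ u = True ⊕ True = False
(r → u) ↔ ((p ⊕ t) ⊕ u) = True ↔ False = False
(((q ↔ (p ↔ r)) ∧ s) ⊕ (u ↔ q)) → ((r → u) ↔ ((p ⊕ t) ⊕ u)) = False → False = True
t ⊕ s = True ⊕ True = False
((((q ↔ (p ↔ r)) ∧ s) ⊕ (u ↔ q)) → ((r → u) ↔ ((p ⊕ t) ⊕ u))) → (t ⊕ s) = True → False = False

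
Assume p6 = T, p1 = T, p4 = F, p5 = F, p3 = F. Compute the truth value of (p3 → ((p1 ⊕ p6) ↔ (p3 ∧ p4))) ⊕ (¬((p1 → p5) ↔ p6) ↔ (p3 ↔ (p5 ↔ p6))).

p1 ⊕ p6 = T ⊕ T = F
p3 ∧ p4 = F ∧ F = F
(p1 ⊕ p6) ↔ (p3 ∧ p4) = F ↔ F = T
p3 → ((p1 ⊕ p6) ↔ (p3 ∧ p4)) = F → T = T
p1 → p5 = T → F = F
(p1 → p5) ↔ p6 = F ↔ T = F
¬((p1 → p5) ↔ p6) = ¬F = T
p5 ↔ p6 = F ↔ T = F
p3 ↔ (p5 ↔ p6) = F ↔ F = T
¬((p1 → p5) ↔ p6) ↔ (p3 ↔ (p5 ↔ p6)) = T ↔ T = T
(p3 → ((p1 ⊕ p6) ↔ (p3 ∧ p4))) ⊕ (¬((p1 → p5) ↔ p6) ↔ (p3 ↔ (p5 ↔ p6))) = T ⊕ T = F

F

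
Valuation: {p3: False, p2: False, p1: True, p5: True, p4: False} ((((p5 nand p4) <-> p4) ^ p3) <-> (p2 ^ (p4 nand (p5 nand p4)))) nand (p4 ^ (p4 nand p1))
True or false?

p5 nand p4 = True nand False = True
(p5 nand p4) <-> p4 = True <-> False = False
((p5 nand p4) <-> p4) ^ p3 = False ^ False = False
p5 nand p4 = True nand False = True
p4 nand (p5 nand p4) = False nand True = True
p2 ^ (p4 nand (p5 nand p4)) = False ^ True = True
(((p5 nand p4) <-> p4) ^ p3) <-> (p2 ^ (p4 nand (p5 nand p4))) = False <-> True = False
p4 nand p1 = False nand True = True
p4 ^ (p4 nand p1) = False ^ True = True
((((p5 nand p4) <-> p4) ^ p3) <-> (p2 ^ (p4 nand (p5 nand p4)))) nand (p4 ^ (p4 nand p1)) = False nand True = True

True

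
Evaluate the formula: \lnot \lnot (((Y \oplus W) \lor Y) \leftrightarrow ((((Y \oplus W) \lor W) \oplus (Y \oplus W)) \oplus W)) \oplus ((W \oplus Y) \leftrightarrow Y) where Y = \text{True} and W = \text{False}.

Substituting Y=\text{True}, W=\text{False}:
Y \oplus W = \text{True} \oplus \text{False} = \text{True}
(Y \oplus W) \lor Y = \text{True} \lor \text{True} = \text{True}
Y \oplus W = \text{True} \oplus \text{False} = \text{True}
(Y \oplus W) \lor W = \text{True} \lor \text{False} = \text{True}
Y \oplus W = \text{True} \oplus \text{False} = \text{True}
((Y \oplus W) \lor W) \oplus (Y \oplus W) = \text{True} \oplus \text{True} = \text{False}
(((Y \oplus W) \lor W) \oplus (Y \oplus W)) \oplus W = \text{False} \oplus \text{False} = \text{False}
((Y \oplus W) \lor Y) \leftrightarrow ((((Y \oplus W) \lor W) \oplus (Y \oplus W)) \oplus W) = \text{True} \leftrightarrow \text{False} = \text{False}
\lnot (((Y \oplus W) \lor Y) \leftrightarrow ((((Y \oplus W) \lor W) \oplus (Y \oplus W)) \oplus W)) = \lnot \text{False} = \text{True}
\lnot \lnot (((Y \oplus W) \lor Y) \leftrightarrow ((((Y \oplus W) \lor W) \oplus (Y \oplus W)) \oplus W)) = \lnot \text{True} = \text{False}
W \oplus Y = \text{False} \oplus \text{True} = \text{True}
(W \oplus Y) \leftrightarrow Y = \text{True} \leftrightarrow \text{True} = \text{True}
\lnot \lnot (((Y \oplus W) \lor Y) \leftrightarrow ((((Y \oplus W) \lor W) \oplus (Y \oplus W)) \oplus W)) \oplus ((W \oplus Y) \leftrightarrow Y) = \text{False} \oplus \text{True} = \text{True}

\text{True}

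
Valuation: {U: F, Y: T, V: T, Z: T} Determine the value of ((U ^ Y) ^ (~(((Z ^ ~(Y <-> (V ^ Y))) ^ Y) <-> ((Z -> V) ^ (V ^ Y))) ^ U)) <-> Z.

U ^ Y = F ^ T = T
V ^ Y = T ^ T = F
Y <-> (V ^ Y) = T <-> F = F
~(Y <-> (V ^ Y)) = ~F = T
Z ^ ~(Y <-> (V ^ Y)) = T ^ T = F
(Z ^ ~(Y <-> (V ^ Y))) ^ Y = F ^ T = T
Z -> V = T -> T = T
V ^ Y = T ^ T = F
(Z -> V) ^ (V ^ Y) = T ^ F = T
((Z ^ ~(Y <-> (V ^ Y))) ^ Y) <-> ((Z -> V) ^ (V ^ Y)) = T <-> T = T
~(((Z ^ ~(Y <-> (V ^ Y))) ^ Y) <-> ((Z -> V) ^ (V ^ Y))) = ~T = F
~(((Z ^ ~(Y <-> (V ^ Y))) ^ Y) <-> ((Z -> V) ^ (V ^ Y))) ^ U = F ^ F = F
(U ^ Y) ^ (~(((Z ^ ~(Y <-> (V ^ Y))) ^ Y) <-> ((Z -> V) ^ (V ^ Y))) ^ U) = T ^ F = T
((U ^ Y) ^ (~(((Z ^ ~(Y <-> (V ^ Y))) ^ Y) <-> ((Z -> V) ^ (V ^ Y))) ^ U)) <-> Z = T <-> T = T

T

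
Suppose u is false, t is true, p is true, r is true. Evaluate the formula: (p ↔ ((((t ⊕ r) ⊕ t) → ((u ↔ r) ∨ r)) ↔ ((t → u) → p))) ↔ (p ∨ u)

True

t ⊕ r = True ⊕ True = False
(t ⊕ r) ⊕ t = False ⊕ True = True
u ↔ r = False ↔ True = False
(u ↔ r) ∨ r = False ∨ True = True
((t ⊕ r) ⊕ t) → ((u ↔ r) ∨ r) = True → True = True
t → u = True → False = False
(t → u) → p = False → True = True
(((t ⊕ r) ⊕ t) → ((u ↔ r) ∨ r)) ↔ ((t → u) → p) = True ↔ True = True
p ↔ ((((t ⊕ r) ⊕ t) → ((u ↔ r) ∨ r)) ↔ ((t → u) → p)) = True ↔ True = True
p ∨ u = True ∨ False = True
(p ↔ ((((t ⊕ r) ⊕ t) → ((u ↔ r) ∨ r)) ↔ ((t → u) → p))) ↔ (p ∨ u) = True ↔ True = True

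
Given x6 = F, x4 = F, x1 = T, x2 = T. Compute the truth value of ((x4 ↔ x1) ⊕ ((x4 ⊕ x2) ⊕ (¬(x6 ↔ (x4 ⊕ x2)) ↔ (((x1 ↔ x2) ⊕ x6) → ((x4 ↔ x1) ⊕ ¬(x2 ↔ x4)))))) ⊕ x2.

T

x4 ↔ x1 = F ↔ T = F
x4 ⊕ x2 = F ⊕ T = T
x4 ⊕ x2 = F ⊕ T = T
x6 ↔ (x4 ⊕ x2) = F ↔ T = F
¬(x6 ↔ (x4 ⊕ x2)) = ¬F = T
x1 ↔ x2 = T ↔ T = T
(x1 ↔ x2) ⊕ x6 = T ⊕ F = T
x4 ↔ x1 = F ↔ T = F
x2 ↔ x4 = T ↔ F = F
¬(x2 ↔ x4) = ¬F = T
(x4 ↔ x1) ⊕ ¬(x2 ↔ x4) = F ⊕ T = T
((x1 ↔ x2) ⊕ x6) → ((x4 ↔ x1) ⊕ ¬(x2 ↔ x4)) = T → T = T
¬(x6 ↔ (x4 ⊕ x2)) ↔ (((x1 ↔ x2) ⊕ x6) → ((x4 ↔ x1) ⊕ ¬(x2 ↔ x4))) = T ↔ T = T
(x4 ⊕ x2) ⊕ (¬(x6 ↔ (x4 ⊕ x2)) ↔ (((x1 ↔ x2) ⊕ x6) → ((x4 ↔ x1) ⊕ ¬(x2 ↔ x4)))) = T ⊕ T = F
(x4 ↔ x1) ⊕ ((x4 ⊕ x2) ⊕ (¬(x6 ↔ (x4 ⊕ x2)) ↔ (((x1 ↔ x2) ⊕ x6) → ((x4 ↔ x1) ⊕ ¬(x2 ↔ x4))))) = F ⊕ F = F
((x4 ↔ x1) ⊕ ((x4 ⊕ x2) ⊕ (¬(x6 ↔ (x4 ⊕ x2)) ↔ (((x1 ↔ x2) ⊕ x6) → ((x4 ↔ x1) ⊕ ¬(x2 ↔ x4)))))) ⊕ x2 = F ⊕ T = T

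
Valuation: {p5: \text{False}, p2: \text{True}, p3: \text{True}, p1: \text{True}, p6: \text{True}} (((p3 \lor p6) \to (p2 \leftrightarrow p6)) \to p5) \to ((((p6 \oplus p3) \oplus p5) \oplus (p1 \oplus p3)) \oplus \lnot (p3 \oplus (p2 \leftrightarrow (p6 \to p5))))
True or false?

\text{True}

Substituting p5=\text{False}, p2=\text{True}, p3=\text{True}, p1=\text{True}, p6=\text{True}:
p3 \lor p6 = \text{True} \lor \text{True} = \text{True}
p2 \leftrightarrow p6 = \text{True} \leftrightarrow \text{True} = \text{True}
(p3 \lor p6) \to (p2 \leftrightarrow p6) = \text{True} \to \text{True} = \text{True}
((p3 \lor p6) \to (p2 \leftrightarrow p6)) \to p5 = \text{True} \to \text{False} = \text{False}
p6 \oplus p3 = \text{True} \oplus \text{True} = \text{False}
(p6 \oplus p3) \oplus p5 = \text{False} \oplus \text{False} = \text{False}
p1 \oplus p3 = \text{True} \oplus \text{True} = \text{False}
((p6 \oplus p3) \oplus p5) \oplus (p1 \oplus p3) = \text{False} \oplus \text{False} = \text{False}
p6 \to p5 = \text{True} \to \text{False} = \text{False}
p2 \leftrightarrow (p6 \to p5) = \text{True} \leftrightarrow \text{False} = \text{False}
p3 \oplus (p2 \leftrightarrow (p6 \to p5)) = \text{True} \oplus \text{False} = \text{True}
\lnot (p3 \oplus (p2 \leftrightarrow (p6 \to p5))) = \lnot \text{True} = \text{False}
(((p6 \oplus p3) \oplus p5) \oplus (p1 \oplus p3)) \oplus \lnot (p3 \oplus (p2 \leftrightarrow (p6 \to p5))) = \text{False} \oplus \text{False} = \text{False}
(((p3 \lor p6) \to (p2 \leftrightarrow p6)) \to p5) \to ((((p6 \oplus p3) \oplus p5) \oplus (p1 \oplus p3)) \oplus \lnot (p3 \oplus (p2 \leftrightarrow (p6 \to p5)))) = \text{False} \to \text{False} = \text{True}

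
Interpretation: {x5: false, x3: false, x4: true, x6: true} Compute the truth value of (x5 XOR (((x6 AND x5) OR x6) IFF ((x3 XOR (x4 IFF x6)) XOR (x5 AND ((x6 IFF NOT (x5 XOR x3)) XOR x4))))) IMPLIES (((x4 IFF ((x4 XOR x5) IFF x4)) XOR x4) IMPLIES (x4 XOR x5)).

true

Substituting x5=false, x3=false, x4=true, x6=true:
x6 AND x5 = true AND false = false
(x6 AND x5) OR x6 = false OR true = true
x4 IFF x6 = true IFF true = true
x3 XOR (x4 IFF x6) = false XOR true = true
x5 XOR x3 = false XOR false = false
NOT (x5 XOR x3) = NOT false = true
x6 IFF NOT (x5 XOR x3) = true IFF true = true
(x6 IFF NOT (x5 XOR x3)) XOR x4 = true XOR true = false
x5 AND ((x6 IFF NOT (x5 XOR x3)) XOR x4) = false AND false = false
(x3 XOR (x4 IFF x6)) XOR (x5 AND ((x6 IFF NOT (x5 XOR x3)) XOR x4)) = true XOR false = true
((x6 AND x5) OR x6) IFF ((x3 XOR (x4 IFF x6)) XOR (x5 AND ((x6 IFF NOT (x5 XOR x3)) XOR x4))) = true IFF true = true
x5 XOR (((x6 AND x5) OR x6) IFF ((x3 XOR (x4 IFF x6)) XOR (x5 AND ((x6 IFF NOT (x5 XOR x3)) XOR x4)))) = false XOR true = true
x4 XOR x5 = true XOR false = true
(x4 XOR x5) IFF x4 = true IFF true = true
x4 IFF ((x4 XOR x5) IFF x4) = true IFF true = true
(x4 IFF ((x4 XOR x5) IFF x4)) XOR x4 = true XOR true = false
x4 XOR x5 = true XOR false = true
((x4 IFF ((x4 XOR x5) IFF x4)) XOR x4) IMPLIES (x4 XOR x5) = false IMPLIES true = true
(x5 XOR (((x6 AND x5) OR x6) IFF ((x3 XOR (x4 IFF x6)) XOR (x5 AND ((x6 IFF NOT (x5 XOR x3)) XOR x4))))) IMPLIES (((x4 IFF ((x4 XOR x5) IFF x4)) XOR x4) IMPLIES (x4 XOR x5)) = true IMPLIES true = true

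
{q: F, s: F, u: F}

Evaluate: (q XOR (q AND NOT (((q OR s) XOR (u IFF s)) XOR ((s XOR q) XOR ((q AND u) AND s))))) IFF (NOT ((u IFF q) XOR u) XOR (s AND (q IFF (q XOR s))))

q OR s = F OR F = F
u IFF s = F IFF F = T
(q OR s) XOR (u IFF s) = F XOR T = T
s XOR q = F XOR F = F
q AND u = F AND F = F
(q AND u) AND s = F AND F = F
(s XOR q) XOR ((q AND u) AND s) = F XOR F = F
((q OR s) XOR (u IFF s)) XOR ((s XOR q) XOR ((q AND u) AND s)) = T XOR F = T
NOT (((q OR s) XOR (u IFF s)) XOR ((s XOR q) XOR ((q AND u) AND s))) = NOT T = F
q AND NOT (((q OR s) XOR (u IFF s)) XOR ((s XOR q) XOR ((q AND u) AND s))) = F AND F = F
q XOR (q AND NOT (((q OR s) XOR (u IFF s)) XOR ((s XOR q) XOR ((q AND u) AND s)))) = F XOR F = F
u IFF q = F IFF F = T
(u IFF q) XOR u = T XOR F = T
NOT ((u IFF q) XOR u) = NOT T = F
q XOR s = F XOR F = F
q IFF (q XOR s) = F IFF F = T
s AND (q IFF (q XOR s)) = F AND T = F
NOT ((u IFF q) XOR u) XOR (s AND (q IFF (q XOR s))) = F XOR F = F
(q XOR (q AND NOT (((q OR s) XOR (u IFF s)) XOR ((s XOR q) XOR ((q AND u) AND s))))) IFF (NOT ((u IFF q) XOR u) XOR (s AND (q IFF (q XOR s)))) = F IFF F = T

T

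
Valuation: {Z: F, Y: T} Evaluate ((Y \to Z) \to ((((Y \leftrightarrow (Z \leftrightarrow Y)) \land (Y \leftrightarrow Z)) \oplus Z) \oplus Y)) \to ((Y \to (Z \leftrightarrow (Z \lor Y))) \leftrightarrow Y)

Y \to Z = T \to F = F
Z \leftrightarrow Y = F \leftrightarrow T = F
Y \leftrightarrow (Z \leftrightarrow Y) = T \leftrightarrow F = F
Y \leftrightarrow Z = T \leftrightarrow F = F
(Y \leftrightarrow (Z \leftrightarrow Y)) \land (Y \leftrightarrow Z) = F \land F = F
((Y \leftrightarrow (Z \leftrightarrow Y)) \land (Y \leftrightarrow Z)) \oplus Z = F \oplus F = F
(((Y \leftrightarrow (Z \leftrightarrow Y)) \land (Y \leftrightarrow Z)) \oplus Z) \oplus Y = F \oplus T = T
(Y \to Z) \to ((((Y \leftrightarrow (Z \leftrightarrow Y)) \land (Y \leftrightarrow Z)) \oplus Z) \oplus Y) = F \to T = T
Z \lor Y = F \lor T = T
Z \leftrightarrow (Z \lor Y) = F \leftrightarrow T = F
Y \to (Z \leftrightarrow (Z \lor Y)) = T \to F = F
(Y \to (Z \leftrightarrow (Z \lor Y))) \leftrightarrow Y = F \leftrightarrow T = F
((Y \to Z) \to ((((Y \leftrightarrow (Z \leftrightarrow Y)) \land (Y \leftrightarrow Z)) \oplus Z) \oplus Y)) \to ((Y \to (Z \leftrightarrow (Z \lor Y))) \leftrightarrow Y) = T \to F = F

F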